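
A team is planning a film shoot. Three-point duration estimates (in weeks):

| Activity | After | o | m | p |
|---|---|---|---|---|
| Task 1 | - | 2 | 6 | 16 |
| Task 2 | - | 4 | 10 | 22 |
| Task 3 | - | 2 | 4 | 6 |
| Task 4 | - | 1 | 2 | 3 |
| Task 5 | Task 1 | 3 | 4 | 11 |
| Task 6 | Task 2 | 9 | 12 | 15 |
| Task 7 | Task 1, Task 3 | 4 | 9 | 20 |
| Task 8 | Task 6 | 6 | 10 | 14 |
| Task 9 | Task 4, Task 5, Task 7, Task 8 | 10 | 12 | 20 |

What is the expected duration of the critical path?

46 weeks

te_Task 1 = (2 + 4·6 + 16)/6 = 42/6 = 7
te_Task 2 = (4 + 4·10 + 22)/6 = 66/6 = 11
te_Task 3 = (2 + 4·4 + 6)/6 = 24/6 = 4
te_Task 4 = (1 + 4·2 + 3)/6 = 12/6 = 2
te_Task 5 = (3 + 4·4 + 11)/6 = 30/6 = 5
te_Task 6 = (9 + 4·12 + 15)/6 = 72/6 = 12
te_Task 7 = (4 + 4·9 + 20)/6 = 60/6 = 10
te_Task 8 = (6 + 4·10 + 14)/6 = 60/6 = 10
te_Task 9 = (10 + 4·12 + 20)/6 = 78/6 = 13

Forward pass:
ES_Task 1 = 0; EF_Task 1 = 7
ES_Task 2 = 0; EF_Task 2 = 11
ES_Task 3 = 0; EF_Task 3 = 4
ES_Task 4 = 0; EF_Task 4 = 2
ES_Task 5 = 7; EF_Task 5 = 7+5 = 12
ES_Task 6 = 11; EF_Task 6 = 11+12 = 23
ES_Task 7 = max(EF_Task 1=7, EF_Task 3=4) = 7; EF_Task 7 = 7+10 = 17
ES_Task 8 = 23; EF_Task 8 = 23+10 = 33
ES_Task 9 = max(EF_Task 4=2, EF_Task 5=12, EF_Task 7=17, EF_Task 8=33) = 33; EF_Task 9 = 33+13 = 46
Expected project duration μ = 46 weeks. Critical path: Task 2 → Task 6 → Task 8 → Task 9.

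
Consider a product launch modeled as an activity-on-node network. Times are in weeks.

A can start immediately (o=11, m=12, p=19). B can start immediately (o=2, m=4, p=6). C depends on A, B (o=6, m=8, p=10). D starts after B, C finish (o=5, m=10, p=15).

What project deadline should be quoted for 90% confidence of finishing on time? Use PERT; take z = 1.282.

33.9 weeks

te_A = (11 + 4·12 + 19)/6 = 78/6 = 13; σ²_A = ((19−11)/6)² = 1.778
te_B = (2 + 4·4 + 6)/6 = 24/6 = 4; σ²_B = ((6−2)/6)² = 0.444
te_C = (6 + 4·8 + 10)/6 = 48/6 = 8; σ²_C = ((10−6)/6)² = 0.444
te_D = (5 + 4·10 + 15)/6 = 60/6 = 10; σ²_D = ((15−5)/6)² = 2.778

Forward pass:
ES_A = 0; EF_A = 13
ES_B = 0; EF_B = 4
ES_C = max(EF_A=13, EF_B=4) = 13; EF_C = 13+8 = 21
ES_D = max(EF_B=4, EF_C=21) = 21; EF_D = 21+10 = 31
Expected project duration μ = 31 weeks. Critical path: A → C → D.

Variance along critical path = 1.778 + 0.444 + 2.778 = 5.000; σ = 2.236 weeks.
D = μ + z·σ = 31 + 1.282·2.236 = 33.9 weeks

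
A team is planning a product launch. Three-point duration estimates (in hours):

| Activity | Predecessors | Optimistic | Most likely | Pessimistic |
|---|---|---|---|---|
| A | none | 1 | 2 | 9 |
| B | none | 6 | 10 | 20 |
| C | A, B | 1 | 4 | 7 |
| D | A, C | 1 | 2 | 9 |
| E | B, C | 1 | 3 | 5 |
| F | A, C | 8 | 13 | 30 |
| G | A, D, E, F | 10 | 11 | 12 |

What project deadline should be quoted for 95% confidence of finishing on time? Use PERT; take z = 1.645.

48.4 hours

te_A = (1 + 4·2 + 9)/6 = 18/6 = 3; σ²_A = ((9−1)/6)² = 1.778
te_B = (6 + 4·10 + 20)/6 = 66/6 = 11; σ²_B = ((20−6)/6)² = 5.444
te_C = (1 + 4·4 + 7)/6 = 24/6 = 4; σ²_C = ((7−1)/6)² = 1.000
te_D = (1 + 4·2 + 9)/6 = 18/6 = 3; σ²_D = ((9−1)/6)² = 1.778
te_E = (1 + 4·3 + 5)/6 = 18/6 = 3; σ²_E = ((5−1)/6)² = 0.444
te_F = (8 + 4·13 + 30)/6 = 90/6 = 15; σ²_F = ((30−8)/6)² = 13.444
te_G = (10 + 4·11 + 12)/6 = 66/6 = 11; σ²_G = ((12−10)/6)² = 0.111

Forward pass:
ES_A = 0; EF_A = 3
ES_B = 0; EF_B = 11
ES_C = max(EF_A=3, EF_B=11) = 11; EF_C = 11+4 = 15
ES_D = max(EF_A=3, EF_C=15) = 15; EF_D = 15+3 = 18
ES_E = max(EF_B=11, EF_C=15) = 15; EF_E = 15+3 = 18
ES_F = max(EF_A=3, EF_C=15) = 15; EF_F = 15+15 = 30
ES_G = max(EF_A=3, EF_D=18, EF_E=18, EF_F=30) = 30; EF_G = 30+11 = 41
Expected project duration μ = 41 hours. Critical path: B → C → F → G.

Variance along critical path = 5.444 + 1.000 + 13.444 + 0.111 = 20.000; σ = 4.472 hours.
D = μ + z·σ = 41 + 1.645·4.472 = 48.4 hours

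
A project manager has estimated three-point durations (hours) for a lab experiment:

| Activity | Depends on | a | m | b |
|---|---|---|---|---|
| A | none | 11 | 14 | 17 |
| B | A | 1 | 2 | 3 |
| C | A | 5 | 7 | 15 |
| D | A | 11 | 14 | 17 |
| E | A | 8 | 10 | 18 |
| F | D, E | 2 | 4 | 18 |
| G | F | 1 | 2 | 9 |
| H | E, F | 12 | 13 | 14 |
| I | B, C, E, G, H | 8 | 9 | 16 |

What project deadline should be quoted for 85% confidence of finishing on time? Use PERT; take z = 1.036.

te_A = (11 + 4·14 + 17)/6 = 84/6 = 14; σ²_A = ((17−11)/6)² = 1.000
te_B = (1 + 4·2 + 3)/6 = 12/6 = 2; σ²_B = ((3−1)/6)² = 0.111
te_C = (5 + 4·7 + 15)/6 = 48/6 = 8; σ²_C = ((15−5)/6)² = 2.778
te_D = (11 + 4·14 + 17)/6 = 84/6 = 14; σ²_D = ((17−11)/6)² = 1.000
te_E = (8 + 4·10 + 18)/6 = 66/6 = 11; σ²_E = ((18−8)/6)² = 2.778
te_F = (2 + 4·4 + 18)/6 = 36/6 = 6; σ²_F = ((18−2)/6)² = 7.111
te_G = (1 + 4·2 + 9)/6 = 18/6 = 3; σ²_G = ((9−1)/6)² = 1.778
te_H = (12 + 4·13 + 14)/6 = 78/6 = 13; σ²_H = ((14−12)/6)² = 0.111
te_I = (8 + 4·9 + 16)/6 = 60/6 = 10; σ²_I = ((16−8)/6)² = 1.778

Forward pass:
ES_A = 0; EF_A = 14
ES_B = 14; EF_B = 14+2 = 16
ES_C = 14; EF_C = 14+8 = 22
ES_D = 14; EF_D = 14+14 = 28
ES_E = 14; EF_E = 14+11 = 25
ES_F = max(EF_D=28, EF_E=25) = 28; EF_F = 28+6 = 34
ES_G = 34; EF_G = 34+3 = 37
ES_H = max(EF_E=25, EF_F=34) = 34; EF_H = 34+13 = 47
ES_I = max(EF_B=16, EF_C=22, EF_E=25, EF_G=37, EF_H=47) = 47; EF_I = 47+10 = 57
Expected project duration μ = 57 hours. Critical path: A → D → F → H → I.

Variance along critical path = 1.000 + 1.000 + 7.111 + 0.111 + 1.778 = 11.000; σ = 3.317 hours.
D = μ + z·σ = 57 + 1.036·3.317 = 60.4 hours

60.4 hours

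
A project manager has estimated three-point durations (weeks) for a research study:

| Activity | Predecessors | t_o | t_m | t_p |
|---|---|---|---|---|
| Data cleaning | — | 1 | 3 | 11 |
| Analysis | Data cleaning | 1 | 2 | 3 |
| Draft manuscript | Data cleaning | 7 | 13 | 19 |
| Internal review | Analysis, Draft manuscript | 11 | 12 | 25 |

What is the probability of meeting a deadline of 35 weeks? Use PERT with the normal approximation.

te_Data cleaning = (1 + 4·3 + 11)/6 = 24/6 = 4; σ²_Data cleaning = ((11−1)/6)² = 2.778
te_Analysis = (1 + 4·2 + 3)/6 = 12/6 = 2; σ²_Analysis = ((3−1)/6)² = 0.111
te_Draft manuscript = (7 + 4·13 + 19)/6 = 78/6 = 13; σ²_Draft manuscript = ((19−7)/6)² = 4.000
te_Internal review = (11 + 4·12 + 25)/6 = 84/6 = 14; σ²_Internal review = ((25−11)/6)² = 5.444

Forward pass:
ES_Data cleaning = 0; EF_Data cleaning = 4
ES_Analysis = 4; EF_Analysis = 4+2 = 6
ES_Draft manuscript = 4; EF_Draft manuscript = 4+13 = 17
ES_Internal review = max(EF_Analysis=6, EF_Draft manuscript=17) = 17; EF_Internal review = 17+14 = 31
Expected project duration μ = 31 weeks. Critical path: Data cleaning → Draft manuscript → Internal review.

Variance along critical path = 2.778 + 4.000 + 5.444 = 12.222; σ = √12.222 = 3.496 weeks.
Z = (35 − 31) / 3.496 = 1.144
P(T ≤ 35) = Φ(1.144) ≈ 0.874

0.874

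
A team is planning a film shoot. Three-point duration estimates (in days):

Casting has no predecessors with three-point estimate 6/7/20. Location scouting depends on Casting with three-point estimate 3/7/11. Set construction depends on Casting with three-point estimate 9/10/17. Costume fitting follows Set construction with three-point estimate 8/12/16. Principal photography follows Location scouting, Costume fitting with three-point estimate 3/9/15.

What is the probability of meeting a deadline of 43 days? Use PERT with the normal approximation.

te_Casting = (6 + 4·7 + 20)/6 = 54/6 = 9; σ²_Casting = ((20−6)/6)² = 5.444
te_Location scouting = (3 + 4·7 + 11)/6 = 42/6 = 7; σ²_Location scouting = ((11−3)/6)² = 1.778
te_Set construction = (9 + 4·10 + 17)/6 = 66/6 = 11; σ²_Set construction = ((17−9)/6)² = 1.778
te_Costume fitting = (8 + 4·12 + 16)/6 = 72/6 = 12; σ²_Costume fitting = ((16−8)/6)² = 1.778
te_Principal photography = (3 + 4·9 + 15)/6 = 54/6 = 9; σ²_Principal photography = ((15−3)/6)² = 4.000

Forward pass:
ES_Casting = 0; EF_Casting = 9
ES_Location scouting = 9; EF_Location scouting = 9+7 = 16
ES_Set construction = 9; EF_Set construction = 9+11 = 20
ES_Costume fitting = 20; EF_Costume fitting = 20+12 = 32
ES_Principal photography = max(EF_Location scouting=16, EF_Costume fitting=32) = 32; EF_Principal photography = 32+9 = 41
Expected project duration μ = 41 days. Critical path: Casting → Set construction → Costume fitting → Principal photography.

Variance along critical path = 5.444 + 1.778 + 1.778 + 4.000 = 13.000; σ = √13.000 = 3.606 days.
Z = (43 − 41) / 3.606 = 0.555
P(T ≤ 43) = Φ(0.555) ≈ 0.710

0.710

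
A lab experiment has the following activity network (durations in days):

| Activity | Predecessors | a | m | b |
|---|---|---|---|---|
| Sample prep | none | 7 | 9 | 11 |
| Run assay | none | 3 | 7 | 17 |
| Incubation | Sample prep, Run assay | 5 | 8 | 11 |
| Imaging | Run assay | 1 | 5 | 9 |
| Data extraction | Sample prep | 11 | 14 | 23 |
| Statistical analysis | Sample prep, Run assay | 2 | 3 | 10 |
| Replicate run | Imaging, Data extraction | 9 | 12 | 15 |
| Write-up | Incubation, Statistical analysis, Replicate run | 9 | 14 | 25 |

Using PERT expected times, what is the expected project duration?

51 days

te_Sample prep = (7 + 4·9 + 11)/6 = 54/6 = 9
te_Run assay = (3 + 4·7 + 17)/6 = 48/6 = 8
te_Incubation = (5 + 4·8 + 11)/6 = 48/6 = 8
te_Imaging = (1 + 4·5 + 9)/6 = 30/6 = 5
te_Data extraction = (11 + 4·14 + 23)/6 = 90/6 = 15
te_Statistical analysis = (2 + 4·3 + 10)/6 = 24/6 = 4
te_Replicate run = (9 + 4·12 + 15)/6 = 72/6 = 12
te_Write-up = (9 + 4·14 + 25)/6 = 90/6 = 15

Forward pass:
ES_Sample prep = 0; EF_Sample prep = 9
ES_Run assay = 0; EF_Run assay = 8
ES_Incubation = max(EF_Sample prep=9, EF_Run assay=8) = 9; EF_Incubation = 9+8 = 17
ES_Imaging = 8; EF_Imaging = 8+5 = 13
ES_Data extraction = 9; EF_Data extraction = 9+15 = 24
ES_Statistical analysis = max(EF_Sample prep=9, EF_Run assay=8) = 9; EF_Statistical analysis = 9+4 = 13
ES_Replicate run = max(EF_Imaging=13, EF_Data extraction=24) = 24; EF_Replicate run = 24+12 = 36
ES_Write-up = max(EF_Incubation=17, EF_Statistical analysis=13, EF_Replicate run=36) = 36; EF_Write-up = 36+15 = 51
Expected project duration μ = 51 days. Critical path: Sample prep → Data extraction → Replicate run → Write-up.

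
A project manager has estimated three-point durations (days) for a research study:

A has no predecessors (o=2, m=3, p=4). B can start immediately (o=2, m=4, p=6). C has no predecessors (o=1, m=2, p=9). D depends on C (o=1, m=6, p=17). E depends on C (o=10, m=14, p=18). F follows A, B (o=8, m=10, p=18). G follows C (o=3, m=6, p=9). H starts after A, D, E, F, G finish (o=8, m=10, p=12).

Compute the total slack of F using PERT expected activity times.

te_A = (2 + 4·3 + 4)/6 = 18/6 = 3
te_B = (2 + 4·4 + 6)/6 = 24/6 = 4
te_C = (1 + 4·2 + 9)/6 = 18/6 = 3
te_D = (1 + 4·6 + 17)/6 = 42/6 = 7
te_E = (10 + 4·14 + 18)/6 = 84/6 = 14
te_F = (8 + 4·10 + 18)/6 = 66/6 = 11
te_G = (3 + 4·6 + 9)/6 = 36/6 = 6
te_H = (8 + 4·10 + 12)/6 = 60/6 = 10

Forward pass:
ES_A = 0; EF_A = 3
ES_B = 0; EF_B = 4
ES_C = 0; EF_C = 3
ES_D = 3; EF_D = 3+7 = 10
ES_E = 3; EF_E = 3+14 = 17
ES_F = max(EF_A=3, EF_B=4) = 4; EF_F = 4+11 = 15
ES_G = 3; EF_G = 3+6 = 9
ES_H = max(EF_A=3, EF_D=10, EF_E=17, EF_F=15, EF_G=9) = 17; EF_H = 17+10 = 27
Expected project duration μ = 27 days. Critical path: C → E → H.

Backward pass:
LF_H = 27; LS_H = 27−10 = 17
LF_G = LS_H = 17; LS_G = 17−6 = 11
LF_F = LS_H = 17; LS_F = 17−11 = 6
LF_E = LS_H = 17; LS_E = 17−14 = 3
LF_D = LS_H = 17; LS_D = 17−7 = 10
LF_C = min(LS_D=10, LS_E=3, LS_G=11) = 3; LS_C = 3−3 = 0
LF_B = LS_F = 6; LS_B = 6−4 = 2
LF_A = min(LS_F=6, LS_H=17) = 6; LS_A = 6−3 = 3
Slack_F = LS_F − ES_F = 6 − 4 = 2

2 days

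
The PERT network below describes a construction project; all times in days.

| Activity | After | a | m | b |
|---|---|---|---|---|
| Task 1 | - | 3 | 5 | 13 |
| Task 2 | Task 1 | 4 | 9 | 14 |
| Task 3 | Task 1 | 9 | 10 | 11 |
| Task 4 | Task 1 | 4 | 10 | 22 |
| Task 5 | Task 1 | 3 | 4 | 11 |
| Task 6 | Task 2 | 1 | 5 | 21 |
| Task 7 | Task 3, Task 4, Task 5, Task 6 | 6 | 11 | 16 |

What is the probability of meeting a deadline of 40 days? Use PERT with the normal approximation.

te_Task 1 = (3 + 4·5 + 13)/6 = 36/6 = 6; σ²_Task 1 = ((13−3)/6)² = 2.778
te_Task 2 = (4 + 4·9 + 14)/6 = 54/6 = 9; σ²_Task 2 = ((14−4)/6)² = 2.778
te_Task 3 = (9 + 4·10 + 11)/6 = 60/6 = 10; σ²_Task 3 = ((11−9)/6)² = 0.111
te_Task 4 = (4 + 4·10 + 22)/6 = 66/6 = 11; σ²_Task 4 = ((22−4)/6)² = 9.000
te_Task 5 = (3 + 4·4 + 11)/6 = 30/6 = 5; σ²_Task 5 = ((11−3)/6)² = 1.778
te_Task 6 = (1 + 4·5 + 21)/6 = 42/6 = 7; σ²_Task 6 = ((21−1)/6)² = 11.111
te_Task 7 = (6 + 4·11 + 16)/6 = 66/6 = 11; σ²_Task 7 = ((16−6)/6)² = 2.778

Forward pass:
ES_Task 1 = 0; EF_Task 1 = 6
ES_Task 2 = 6; EF_Task 2 = 6+9 = 15
ES_Task 3 = 6; EF_Task 3 = 6+10 = 16
ES_Task 4 = 6; EF_Task 4 = 6+11 = 17
ES_Task 5 = 6; EF_Task 5 = 6+5 = 11
ES_Task 6 = 15; EF_Task 6 = 15+7 = 22
ES_Task 7 = max(EF_Task 3=16, EF_Task 4=17, EF_Task 5=11, EF_Task 6=22) = 22; EF_Task 7 = 22+11 = 33
Expected project duration μ = 33 days. Critical path: Task 1 → Task 2 → Task 6 → Task 7.

Variance along critical path = 2.778 + 2.778 + 11.111 + 2.778 = 19.444; σ = √19.444 = 4.410 days.
Z = (40 − 33) / 4.410 = 1.587
P(T ≤ 40) = Φ(1.587) ≈ 0.944

0.944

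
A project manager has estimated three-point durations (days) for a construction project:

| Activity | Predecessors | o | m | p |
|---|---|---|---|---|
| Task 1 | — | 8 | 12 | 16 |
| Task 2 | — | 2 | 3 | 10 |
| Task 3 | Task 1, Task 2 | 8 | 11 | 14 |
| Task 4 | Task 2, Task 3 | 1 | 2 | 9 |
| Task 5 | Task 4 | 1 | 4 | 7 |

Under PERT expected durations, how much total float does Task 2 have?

8 days

te_Task 1 = (8 + 4·12 + 16)/6 = 72/6 = 12
te_Task 2 = (2 + 4·3 + 10)/6 = 24/6 = 4
te_Task 3 = (8 + 4·11 + 14)/6 = 66/6 = 11
te_Task 4 = (1 + 4·2 + 9)/6 = 18/6 = 3
te_Task 5 = (1 + 4·4 + 7)/6 = 24/6 = 4

Forward pass:
ES_Task 1 = 0; EF_Task 1 = 12
ES_Task 2 = 0; EF_Task 2 = 4
ES_Task 3 = max(EF_Task 1=12, EF_Task 2=4) = 12; EF_Task 3 = 12+11 = 23
ES_Task 4 = max(EF_Task 2=4, EF_Task 3=23) = 23; EF_Task 4 = 23+3 = 26
ES_Task 5 = 26; EF_Task 5 = 26+4 = 30
Expected project duration μ = 30 days. Critical path: Task 1 → Task 3 → Task 4 → Task 5.

Backward pass:
LF_Task 5 = 30; LS_Task 5 = 30−4 = 26
LF_Task 4 = LS_Task 5 = 26; LS_Task 4 = 26−3 = 23
LF_Task 3 = LS_Task 4 = 23; LS_Task 3 = 23−11 = 12
LF_Task 2 = min(LS_Task 3=12, LS_Task 4=23) = 12; LS_Task 2 = 12−4 = 8
LF_Task 1 = LS_Task 3 = 12; LS_Task 1 = 12−12 = 0
Slack_Task 2 = LS_Task 2 − ES_Task 2 = 8 − 0 = 8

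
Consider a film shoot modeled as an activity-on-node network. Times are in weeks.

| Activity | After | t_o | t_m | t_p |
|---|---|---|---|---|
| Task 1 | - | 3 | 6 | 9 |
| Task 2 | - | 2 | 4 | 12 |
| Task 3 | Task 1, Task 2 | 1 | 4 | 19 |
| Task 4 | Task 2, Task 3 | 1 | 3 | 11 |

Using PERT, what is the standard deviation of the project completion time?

te_Task 1 = (3 + 4·6 + 9)/6 = 36/6 = 6; σ²_Task 1 = ((9−3)/6)² = 1.000
te_Task 2 = (2 + 4·4 + 12)/6 = 30/6 = 5; σ²_Task 2 = ((12−2)/6)² = 2.778
te_Task 3 = (1 + 4·4 + 19)/6 = 36/6 = 6; σ²_Task 3 = ((19−1)/6)² = 9.000
te_Task 4 = (1 + 4·3 + 11)/6 = 24/6 = 4; σ²_Task 4 = ((11−1)/6)² = 2.778

Forward pass:
ES_Task 1 = 0; EF_Task 1 = 6
ES_Task 2 = 0; EF_Task 2 = 5
ES_Task 3 = max(EF_Task 1=6, EF_Task 2=5) = 6; EF_Task 3 = 6+6 = 12
ES_Task 4 = max(EF_Task 2=5, EF_Task 3=12) = 12; EF_Task 4 = 12+4 = 16
Expected project duration μ = 16 weeks. Critical path: Task 1 → Task 3 → Task 4.

Variance along critical path = 1.000 + 9.000 + 2.778 = 12.778
σ = √12.778 = 3.575 weeks

3.57 weeks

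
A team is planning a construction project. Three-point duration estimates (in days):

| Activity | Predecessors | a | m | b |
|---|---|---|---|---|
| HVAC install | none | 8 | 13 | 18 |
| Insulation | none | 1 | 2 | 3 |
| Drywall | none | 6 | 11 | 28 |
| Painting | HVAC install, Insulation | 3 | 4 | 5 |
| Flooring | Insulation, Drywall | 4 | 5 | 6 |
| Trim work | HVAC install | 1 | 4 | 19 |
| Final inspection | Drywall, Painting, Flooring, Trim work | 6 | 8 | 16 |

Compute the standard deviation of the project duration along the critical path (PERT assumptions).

3.82 days

te_HVAC install = (8 + 4·13 + 18)/6 = 78/6 = 13; σ²_HVAC install = ((18−8)/6)² = 2.778
te_Insulation = (1 + 4·2 + 3)/6 = 12/6 = 2; σ²_Insulation = ((3−1)/6)² = 0.111
te_Drywall = (6 + 4·11 + 28)/6 = 78/6 = 13; σ²_Drywall = ((28−6)/6)² = 13.444
te_Painting = (3 + 4·4 + 5)/6 = 24/6 = 4; σ²_Painting = ((5−3)/6)² = 0.111
te_Flooring = (4 + 4·5 + 6)/6 = 30/6 = 5; σ²_Flooring = ((6−4)/6)² = 0.111
te_Trim work = (1 + 4·4 + 19)/6 = 36/6 = 6; σ²_Trim work = ((19−1)/6)² = 9.000
te_Final inspection = (6 + 4·8 + 16)/6 = 54/6 = 9; σ²_Final inspection = ((16−6)/6)² = 2.778

Forward pass:
ES_HVAC install = 0; EF_HVAC install = 13
ES_Insulation = 0; EF_Insulation = 2
ES_Drywall = 0; EF_Drywall = 13
ES_Painting = max(EF_HVAC install=13, EF_Insulation=2) = 13; EF_Painting = 13+4 = 17
ES_Flooring = max(EF_Insulation=2, EF_Drywall=13) = 13; EF_Flooring = 13+5 = 18
ES_Trim work = 13; EF_Trim work = 13+6 = 19
ES_Final inspection = max(EF_Drywall=13, EF_Painting=17, EF_Flooring=18, EF_Trim work=19) = 19; EF_Final inspection = 19+9 = 28
Expected project duration μ = 28 days. Critical path: HVAC install → Trim work → Final inspection.

Variance along critical path = 2.778 + 9.000 + 2.778 = 14.556
σ = √14.556 = 3.815 days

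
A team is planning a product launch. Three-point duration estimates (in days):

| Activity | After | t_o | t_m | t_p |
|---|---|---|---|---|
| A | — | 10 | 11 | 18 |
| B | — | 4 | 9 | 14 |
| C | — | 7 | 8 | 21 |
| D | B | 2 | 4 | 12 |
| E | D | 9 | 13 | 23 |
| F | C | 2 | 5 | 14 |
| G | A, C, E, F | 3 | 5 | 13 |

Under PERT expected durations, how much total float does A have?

te_A = (10 + 4·11 + 18)/6 = 72/6 = 12
te_B = (4 + 4·9 + 14)/6 = 54/6 = 9
te_C = (7 + 4·8 + 21)/6 = 60/6 = 10
te_D = (2 + 4·4 + 12)/6 = 30/6 = 5
te_E = (9 + 4·13 + 23)/6 = 84/6 = 14
te_F = (2 + 4·5 + 14)/6 = 36/6 = 6
te_G = (3 + 4·5 + 13)/6 = 36/6 = 6

Forward pass:
ES_A = 0; EF_A = 12
ES_B = 0; EF_B = 9
ES_C = 0; EF_C = 10
ES_D = 9; EF_D = 9+5 = 14
ES_E = 14; EF_E = 14+14 = 28
ES_F = 10; EF_F = 10+6 = 16
ES_G = max(EF_A=12, EF_C=10, EF_E=28, EF_F=16) = 28; EF_G = 28+6 = 34
Expected project duration μ = 34 days. Critical path: B → D → E → G.

Backward pass:
LF_G = 34; LS_G = 34−6 = 28
LF_F = LS_G = 28; LS_F = 28−6 = 22
LF_E = LS_G = 28; LS_E = 28−14 = 14
LF_D = LS_E = 14; LS_D = 14−5 = 9
LF_C = min(LS_F=22, LS_G=28) = 22; LS_C = 22−10 = 12
LF_B = LS_D = 9; LS_B = 9−9 = 0
LF_A = LS_G = 28; LS_A = 28−12 = 16
Slack_A = LS_A − ES_A = 16 − 0 = 16

16 days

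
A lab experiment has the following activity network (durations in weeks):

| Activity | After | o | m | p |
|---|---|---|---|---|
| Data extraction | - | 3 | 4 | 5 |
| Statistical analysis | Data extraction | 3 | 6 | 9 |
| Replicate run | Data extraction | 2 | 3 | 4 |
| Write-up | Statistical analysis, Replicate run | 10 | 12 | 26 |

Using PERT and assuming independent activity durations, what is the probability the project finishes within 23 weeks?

te_Data extraction = (3 + 4·4 + 5)/6 = 24/6 = 4; σ²_Data extraction = ((5−3)/6)² = 0.111
te_Statistical analysis = (3 + 4·6 + 9)/6 = 36/6 = 6; σ²_Statistical analysis = ((9−3)/6)² = 1.000
te_Replicate run = (2 + 4·3 + 4)/6 = 18/6 = 3; σ²_Replicate run = ((4−2)/6)² = 0.111
te_Write-up = (10 + 4·12 + 26)/6 = 84/6 = 14; σ²_Write-up = ((26−10)/6)² = 7.111

Forward pass:
ES_Data extraction = 0; EF_Data extraction = 4
ES_Statistical analysis = 4; EF_Statistical analysis = 4+6 = 10
ES_Replicate run = 4; EF_Replicate run = 4+3 = 7
ES_Write-up = max(EF_Statistical analysis=10, EF_Replicate run=7) = 10; EF_Write-up = 10+14 = 24
Expected project duration μ = 24 weeks. Critical path: Data extraction → Statistical analysis → Write-up.

Variance along critical path = 0.111 + 1.000 + 7.111 = 8.222; σ = √8.222 = 2.867 weeks.
Z = (23 − 24) / 2.867 = -0.349
P(T ≤ 23) = Φ(-0.349) ≈ 0.364

0.364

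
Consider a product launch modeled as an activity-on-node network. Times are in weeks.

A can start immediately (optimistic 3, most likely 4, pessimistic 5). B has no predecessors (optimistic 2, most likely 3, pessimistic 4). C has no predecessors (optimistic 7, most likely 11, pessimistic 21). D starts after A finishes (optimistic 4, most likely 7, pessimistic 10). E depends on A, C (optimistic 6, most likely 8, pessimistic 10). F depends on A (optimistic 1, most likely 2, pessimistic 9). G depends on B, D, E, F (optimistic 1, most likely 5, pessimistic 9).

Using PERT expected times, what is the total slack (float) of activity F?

te_A = (3 + 4·4 + 5)/6 = 24/6 = 4
te_B = (2 + 4·3 + 4)/6 = 18/6 = 3
te_C = (7 + 4·11 + 21)/6 = 72/6 = 12
te_D = (4 + 4·7 + 10)/6 = 42/6 = 7
te_E = (6 + 4·8 + 10)/6 = 48/6 = 8
te_F = (1 + 4·2 + 9)/6 = 18/6 = 3
te_G = (1 + 4·5 + 9)/6 = 30/6 = 5

Forward pass:
ES_A = 0; EF_A = 4
ES_B = 0; EF_B = 3
ES_C = 0; EF_C = 12
ES_D = 4; EF_D = 4+7 = 11
ES_E = max(EF_A=4, EF_C=12) = 12; EF_E = 12+8 = 20
ES_F = 4; EF_F = 4+3 = 7
ES_G = max(EF_B=3, EF_D=11, EF_E=20, EF_F=7) = 20; EF_G = 20+5 = 25
Expected project duration μ = 25 weeks. Critical path: C → E → G.

Backward pass:
LF_G = 25; LS_G = 25−5 = 20
LF_F = LS_G = 20; LS_F = 20−3 = 17
LF_E = LS_G = 20; LS_E = 20−8 = 12
LF_D = LS_G = 20; LS_D = 20−7 = 13
LF_C = LS_E = 12; LS_C = 12−12 = 0
LF_B = LS_G = 20; LS_B = 20−3 = 17
LF_A = min(LS_D=13, LS_E=12, LS_F=17) = 12; LS_A = 12−4 = 8
Slack_F = LS_F − ES_F = 17 − 4 = 13

13 weeks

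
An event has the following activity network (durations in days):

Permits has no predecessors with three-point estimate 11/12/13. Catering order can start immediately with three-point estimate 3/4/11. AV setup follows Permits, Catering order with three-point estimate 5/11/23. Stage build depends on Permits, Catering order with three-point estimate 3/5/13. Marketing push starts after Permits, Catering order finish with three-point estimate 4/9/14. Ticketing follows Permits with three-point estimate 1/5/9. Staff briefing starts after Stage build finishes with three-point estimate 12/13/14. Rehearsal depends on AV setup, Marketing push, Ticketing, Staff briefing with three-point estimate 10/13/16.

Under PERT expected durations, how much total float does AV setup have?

7 days

te_Permits = (11 + 4·12 + 13)/6 = 72/6 = 12
te_Catering order = (3 + 4·4 + 11)/6 = 30/6 = 5
te_AV setup = (5 + 4·11 + 23)/6 = 72/6 = 12
te_Stage build = (3 + 4·5 + 13)/6 = 36/6 = 6
te_Marketing push = (4 + 4·9 + 14)/6 = 54/6 = 9
te_Ticketing = (1 + 4·5 + 9)/6 = 30/6 = 5
te_Staff briefing = (12 + 4·13 + 14)/6 = 78/6 = 13
te_Rehearsal = (10 + 4·13 + 16)/6 = 78/6 = 13

Forward pass:
ES_Permits = 0; EF_Permits = 12
ES_Catering order = 0; EF_Catering order = 5
ES_AV setup = max(EF_Permits=12, EF_Catering order=5) = 12; EF_AV setup = 12+12 = 24
ES_Stage build = max(EF_Permits=12, EF_Catering order=5) = 12; EF_Stage build = 12+6 = 18
ES_Marketing push = max(EF_Permits=12, EF_Catering order=5) = 12; EF_Marketing push = 12+9 = 21
ES_Ticketing = 12; EF_Ticketing = 12+5 = 17
ES_Staff briefing = 18; EF_Staff briefing = 18+13 = 31
ES_Rehearsal = max(EF_AV setup=24, EF_Marketing push=21, EF_Ticketing=17, EF_Staff briefing=31) = 31; EF_Rehearsal = 31+13 = 44
Expected project duration μ = 44 days. Critical path: Permits → Stage build → Staff briefing → Rehearsal.

Backward pass:
LF_Rehearsal = 44; LS_Rehearsal = 44−13 = 31
LF_Staff briefing = LS_Rehearsal = 31; LS_Staff briefing = 31−13 = 18
LF_Ticketing = LS_Rehearsal = 31; LS_Ticketing = 31−5 = 26
LF_Marketing push = LS_Rehearsal = 31; LS_Marketing push = 31−9 = 22
LF_Stage build = LS_Staff briefing = 18; LS_Stage build = 18−6 = 12
LF_AV setup = LS_Rehearsal = 31; LS_AV setup = 31−12 = 19
LF_Catering order = min(LS_AV setup=19, LS_Stage build=12, LS_Marketing push=22) = 12; LS_Catering order = 12−5 = 7
LF_Permits = min(LS_AV setup=19, LS_Stage build=12, LS_Marketing push=22, LS_Ticketing=26) = 12; LS_Permits = 12−12 = 0
Slack_AV setup = LS_AV setup − ES_AV setup = 19 − 12 = 7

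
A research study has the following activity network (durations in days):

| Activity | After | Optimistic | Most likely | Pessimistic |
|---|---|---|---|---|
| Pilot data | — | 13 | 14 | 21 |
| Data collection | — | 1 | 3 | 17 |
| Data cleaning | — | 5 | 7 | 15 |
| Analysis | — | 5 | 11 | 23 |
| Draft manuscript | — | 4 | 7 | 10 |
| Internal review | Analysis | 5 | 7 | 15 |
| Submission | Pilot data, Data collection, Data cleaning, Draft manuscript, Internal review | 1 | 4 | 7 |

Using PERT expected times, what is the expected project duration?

te_Pilot data = (13 + 4·14 + 21)/6 = 90/6 = 15
te_Data collection = (1 + 4·3 + 17)/6 = 30/6 = 5
te_Data cleaning = (5 + 4·7 + 15)/6 = 48/6 = 8
te_Analysis = (5 + 4·11 + 23)/6 = 72/6 = 12
te_Draft manuscript = (4 + 4·7 + 10)/6 = 42/6 = 7
te_Internal review = (5 + 4·7 + 15)/6 = 48/6 = 8
te_Submission = (1 + 4·4 + 7)/6 = 24/6 = 4

Forward pass:
ES_Pilot data = 0; EF_Pilot data = 15
ES_Data collection = 0; EF_Data collection = 5
ES_Data cleaning = 0; EF_Data cleaning = 8
ES_Analysis = 0; EF_Analysis = 12
ES_Draft manuscript = 0; EF_Draft manuscript = 7
ES_Internal review = 12; EF_Internal review = 12+8 = 20
ES_Submission = max(EF_Pilot data=15, EF_Data collection=5, EF_Data cleaning=8, EF_Draft manuscript=7, EF_Internal review=20) = 20; EF_Submission = 20+4 = 24
Expected project duration μ = 24 days. Critical path: Analysis → Internal review → Submission.

24 days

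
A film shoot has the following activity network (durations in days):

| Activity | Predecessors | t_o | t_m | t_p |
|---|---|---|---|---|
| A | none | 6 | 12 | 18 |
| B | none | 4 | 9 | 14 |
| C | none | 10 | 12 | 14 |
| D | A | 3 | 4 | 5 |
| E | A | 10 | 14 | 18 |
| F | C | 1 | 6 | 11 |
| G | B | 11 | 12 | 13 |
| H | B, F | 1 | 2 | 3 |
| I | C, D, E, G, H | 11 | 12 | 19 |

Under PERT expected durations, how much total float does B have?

5 days

te_A = (6 + 4·12 + 18)/6 = 72/6 = 12
te_B = (4 + 4·9 + 14)/6 = 54/6 = 9
te_C = (10 + 4·12 + 14)/6 = 72/6 = 12
te_D = (3 + 4·4 + 5)/6 = 24/6 = 4
te_E = (10 + 4·14 + 18)/6 = 84/6 = 14
te_F = (1 + 4·6 + 11)/6 = 36/6 = 6
te_G = (11 + 4·12 + 13)/6 = 72/6 = 12
te_H = (1 + 4·2 + 3)/6 = 12/6 = 2
te_I = (11 + 4·12 + 19)/6 = 78/6 = 13

Forward pass:
ES_A = 0; EF_A = 12
ES_B = 0; EF_B = 9
ES_C = 0; EF_C = 12
ES_D = 12; EF_D = 12+4 = 16
ES_E = 12; EF_E = 12+14 = 26
ES_F = 12; EF_F = 12+6 = 18
ES_G = 9; EF_G = 9+12 = 21
ES_H = max(EF_B=9, EF_F=18) = 18; EF_H = 18+2 = 20
ES_I = max(EF_C=12, EF_D=16, EF_E=26, EF_G=21, EF_H=20) = 26; EF_I = 26+13 = 39
Expected project duration μ = 39 days. Critical path: A → E → I.

Backward pass:
LF_I = 39; LS_I = 39−13 = 26
LF_H = LS_I = 26; LS_H = 26−2 = 24
LF_G = LS_I = 26; LS_G = 26−12 = 14
LF_F = LS_H = 24; LS_F = 24−6 = 18
LF_E = LS_I = 26; LS_E = 26−14 = 12
LF_D = LS_I = 26; LS_D = 26−4 = 22
LF_C = min(LS_F=18, LS_I=26) = 18; LS_C = 18−12 = 6
LF_B = min(LS_G=14, LS_H=24) = 14; LS_B = 14−9 = 5
LF_A = min(LS_D=22, LS_E=12) = 12; LS_A = 12−12 = 0
Slack_B = LS_B − ES_B = 5 − 0 = 5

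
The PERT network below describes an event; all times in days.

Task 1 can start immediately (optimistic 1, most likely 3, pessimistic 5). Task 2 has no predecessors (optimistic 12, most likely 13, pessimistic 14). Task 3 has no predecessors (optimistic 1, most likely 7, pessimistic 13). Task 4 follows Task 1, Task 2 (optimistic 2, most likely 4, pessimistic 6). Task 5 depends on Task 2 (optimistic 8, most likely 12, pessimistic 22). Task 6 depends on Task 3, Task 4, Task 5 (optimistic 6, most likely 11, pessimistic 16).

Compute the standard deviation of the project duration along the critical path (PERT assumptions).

te_Task 1 = (1 + 4·3 + 5)/6 = 18/6 = 3; σ²_Task 1 = ((5−1)/6)² = 0.444
te_Task 2 = (12 + 4·13 + 14)/6 = 78/6 = 13; σ²_Task 2 = ((14−12)/6)² = 0.111
te_Task 3 = (1 + 4·7 + 13)/6 = 42/6 = 7; σ²_Task 3 = ((13−1)/6)² = 4.000
te_Task 4 = (2 + 4·4 + 6)/6 = 24/6 = 4; σ²_Task 4 = ((6−2)/6)² = 0.444
te_Task 5 = (8 + 4·12 + 22)/6 = 78/6 = 13; σ²_Task 5 = ((22−8)/6)² = 5.444
te_Task 6 = (6 + 4·11 + 16)/6 = 66/6 = 11; σ²_Task 6 = ((16−6)/6)² = 2.778

Forward pass:
ES_Task 1 = 0; EF_Task 1 = 3
ES_Task 2 = 0; EF_Task 2 = 13
ES_Task 3 = 0; EF_Task 3 = 7
ES_Task 4 = max(EF_Task 1=3, EF_Task 2=13) = 13; EF_Task 4 = 13+4 = 17
ES_Task 5 = 13; EF_Task 5 = 13+13 = 26
ES_Task 6 = max(EF_Task 3=7, EF_Task 4=17, EF_Task 5=26) = 26; EF_Task 6 = 26+11 = 37
Expected project duration μ = 37 days. Critical path: Task 2 → Task 5 → Task 6.

Variance along critical path = 0.111 + 5.444 + 2.778 = 8.333
σ = √8.333 = 2.887 days

2.89 days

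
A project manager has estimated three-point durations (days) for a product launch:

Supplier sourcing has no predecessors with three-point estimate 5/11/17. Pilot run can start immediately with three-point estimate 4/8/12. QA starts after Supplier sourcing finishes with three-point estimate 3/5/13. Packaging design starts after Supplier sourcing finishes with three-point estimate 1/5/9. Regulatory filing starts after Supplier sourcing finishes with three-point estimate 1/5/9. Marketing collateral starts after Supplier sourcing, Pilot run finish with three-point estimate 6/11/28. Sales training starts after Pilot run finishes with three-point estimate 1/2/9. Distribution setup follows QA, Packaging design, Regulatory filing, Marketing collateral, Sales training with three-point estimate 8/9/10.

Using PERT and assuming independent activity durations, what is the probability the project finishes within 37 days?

0.830

te_Supplier sourcing = (5 + 4·11 + 17)/6 = 66/6 = 11; σ²_Supplier sourcing = ((17−5)/6)² = 4.000
te_Pilot run = (4 + 4·8 + 12)/6 = 48/6 = 8; σ²_Pilot run = ((12−4)/6)² = 1.778
te_QA = (3 + 4·5 + 13)/6 = 36/6 = 6; σ²_QA = ((13−3)/6)² = 2.778
te_Packaging design = (1 + 4·5 + 9)/6 = 30/6 = 5; σ²_Packaging design = ((9−1)/6)² = 1.778
te_Regulatory filing = (1 + 4·5 + 9)/6 = 30/6 = 5; σ²_Regulatory filing = ((9−1)/6)² = 1.778
te_Marketing collateral = (6 + 4·11 + 28)/6 = 78/6 = 13; σ²_Marketing collateral = ((28−6)/6)² = 13.444
te_Sales training = (1 + 4·2 + 9)/6 = 18/6 = 3; σ²_Sales training = ((9−1)/6)² = 1.778
te_Distribution setup = (8 + 4·9 + 10)/6 = 54/6 = 9; σ²_Distribution setup = ((10−8)/6)² = 0.111

Forward pass:
ES_Supplier sourcing = 0; EF_Supplier sourcing = 11
ES_Pilot run = 0; EF_Pilot run = 8
ES_QA = 11; EF_QA = 11+6 = 17
ES_Packaging design = 11; EF_Packaging design = 11+5 = 16
ES_Regulatory filing = 11; EF_Regulatory filing = 11+5 = 16
ES_Marketing collateral = max(EF_Supplier sourcing=11, EF_Pilot run=8) = 11; EF_Marketing collateral = 11+13 = 24
ES_Sales training = 8; EF_Sales training = 8+3 = 11
ES_Distribution setup = max(EF_QA=17, EF_Packaging design=16, EF_Regulatory filing=16, EF_Marketing collateral=24, EF_Sales training=11) = 24; EF_Distribution setup = 24+9 = 33
Expected project duration μ = 33 days. Critical path: Supplier sourcing → Marketing collateral → Distribution setup.

Variance along critical path = 4.000 + 13.444 + 0.111 = 17.556; σ = √17.556 = 4.190 days.
Z = (37 − 33) / 4.190 = 0.955
P(T ≤ 37) = Φ(0.955) ≈ 0.830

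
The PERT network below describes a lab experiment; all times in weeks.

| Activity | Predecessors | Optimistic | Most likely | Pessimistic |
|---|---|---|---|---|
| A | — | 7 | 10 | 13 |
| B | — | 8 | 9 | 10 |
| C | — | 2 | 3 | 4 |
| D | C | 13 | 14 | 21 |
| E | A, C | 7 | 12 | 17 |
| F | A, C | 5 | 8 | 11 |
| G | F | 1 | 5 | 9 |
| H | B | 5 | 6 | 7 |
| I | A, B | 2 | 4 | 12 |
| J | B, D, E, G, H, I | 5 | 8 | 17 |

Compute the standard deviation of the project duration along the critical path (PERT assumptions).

2.79 weeks

te_A = (7 + 4·10 + 13)/6 = 60/6 = 10; σ²_A = ((13−7)/6)² = 1.000
te_B = (8 + 4·9 + 10)/6 = 54/6 = 9; σ²_B = ((10−8)/6)² = 0.111
te_C = (2 + 4·3 + 4)/6 = 18/6 = 3; σ²_C = ((4−2)/6)² = 0.111
te_D = (13 + 4·14 + 21)/6 = 90/6 = 15; σ²_D = ((21−13)/6)² = 1.778
te_E = (7 + 4·12 + 17)/6 = 72/6 = 12; σ²_E = ((17−7)/6)² = 2.778
te_F = (5 + 4·8 + 11)/6 = 48/6 = 8; σ²_F = ((11−5)/6)² = 1.000
te_G = (1 + 4·5 + 9)/6 = 30/6 = 5; σ²_G = ((9−1)/6)² = 1.778
te_H = (5 + 4·6 + 7)/6 = 36/6 = 6; σ²_H = ((7−5)/6)² = 0.111
te_I = (2 + 4·4 + 12)/6 = 30/6 = 5; σ²_I = ((12−2)/6)² = 2.778
te_J = (5 + 4·8 + 17)/6 = 54/6 = 9; σ²_J = ((17−5)/6)² = 4.000

Forward pass:
ES_A = 0; EF_A = 10
ES_B = 0; EF_B = 9
ES_C = 0; EF_C = 3
ES_D = 3; EF_D = 3+15 = 18
ES_E = max(EF_A=10, EF_C=3) = 10; EF_E = 10+12 = 22
ES_F = max(EF_A=10, EF_C=3) = 10; EF_F = 10+8 = 18
ES_G = 18; EF_G = 18+5 = 23
ES_H = 9; EF_H = 9+6 = 15
ES_I = max(EF_A=10, EF_B=9) = 10; EF_I = 10+5 = 15
ES_J = max(EF_B=9, EF_D=18, EF_E=22, EF_G=23, EF_H=15, EF_I=15) = 23; EF_J = 23+9 = 32
Expected project duration μ = 32 weeks. Critical path: A → F → G → J.

Variance along critical path = 1.000 + 1.000 + 1.778 + 4.000 = 7.778
σ = √7.778 = 2.789 weeks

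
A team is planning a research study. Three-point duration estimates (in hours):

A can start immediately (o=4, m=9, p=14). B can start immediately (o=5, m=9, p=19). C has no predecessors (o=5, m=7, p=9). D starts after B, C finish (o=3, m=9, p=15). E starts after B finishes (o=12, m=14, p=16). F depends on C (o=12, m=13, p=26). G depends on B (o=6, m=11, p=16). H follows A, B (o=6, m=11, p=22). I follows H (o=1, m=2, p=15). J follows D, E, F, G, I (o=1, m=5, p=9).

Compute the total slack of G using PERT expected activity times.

5 hours

te_A = (4 + 4·9 + 14)/6 = 54/6 = 9
te_B = (5 + 4·9 + 19)/6 = 60/6 = 10
te_C = (5 + 4·7 + 9)/6 = 42/6 = 7
te_D = (3 + 4·9 + 15)/6 = 54/6 = 9
te_E = (12 + 4·14 + 16)/6 = 84/6 = 14
te_F = (12 + 4·13 + 26)/6 = 90/6 = 15
te_G = (6 + 4·11 + 16)/6 = 66/6 = 11
te_H = (6 + 4·11 + 22)/6 = 72/6 = 12
te_I = (1 + 4·2 + 15)/6 = 24/6 = 4
te_J = (1 + 4·5 + 9)/6 = 30/6 = 5

Forward pass:
ES_A = 0; EF_A = 9
ES_B = 0; EF_B = 10
ES_C = 0; EF_C = 7
ES_D = max(EF_B=10, EF_C=7) = 10; EF_D = 10+9 = 19
ES_E = 10; EF_E = 10+14 = 24
ES_F = 7; EF_F = 7+15 = 22
ES_G = 10; EF_G = 10+11 = 21
ES_H = max(EF_A=9, EF_B=10) = 10; EF_H = 10+12 = 22
ES_I = 22; EF_I = 22+4 = 26
ES_J = max(EF_D=19, EF_E=24, EF_F=22, EF_G=21, EF_I=26) = 26; EF_J = 26+5 = 31
Expected project duration μ = 31 hours. Critical path: B → H → I → J.

Backward pass:
LF_J = 31; LS_J = 31−5 = 26
LF_I = LS_J = 26; LS_I = 26−4 = 22
LF_H = LS_I = 22; LS_H = 22−12 = 10
LF_G = LS_J = 26; LS_G = 26−11 = 15
LF_F = LS_J = 26; LS_F = 26−15 = 11
LF_E = LS_J = 26; LS_E = 26−14 = 12
LF_D = LS_J = 26; LS_D = 26−9 = 17
LF_C = min(LS_D=17, LS_F=11) = 11; LS_C = 11−7 = 4
LF_B = min(LS_D=17, LS_E=12, LS_G=15, LS_H=10) = 10; LS_B = 10−10 = 0
LF_A = LS_H = 10; LS_A = 10−9 = 1
Slack_G = LS_G − ES_G = 15 − 10 = 5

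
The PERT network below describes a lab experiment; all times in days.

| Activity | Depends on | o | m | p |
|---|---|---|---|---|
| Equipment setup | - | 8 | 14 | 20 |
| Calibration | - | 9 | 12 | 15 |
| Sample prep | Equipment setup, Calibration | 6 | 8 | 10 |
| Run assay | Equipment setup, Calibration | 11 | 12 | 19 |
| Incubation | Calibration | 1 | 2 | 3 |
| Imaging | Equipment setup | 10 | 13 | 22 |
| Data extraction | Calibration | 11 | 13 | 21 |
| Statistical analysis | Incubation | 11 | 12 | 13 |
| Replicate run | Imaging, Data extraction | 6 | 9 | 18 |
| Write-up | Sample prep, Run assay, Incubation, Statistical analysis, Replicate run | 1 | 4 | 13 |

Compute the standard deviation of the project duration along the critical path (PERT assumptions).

4.00 days

te_Equipment setup = (8 + 4·14 + 20)/6 = 84/6 = 14; σ²_Equipment setup = ((20−8)/6)² = 4.000
te_Calibration = (9 + 4·12 + 15)/6 = 72/6 = 12; σ²_Calibration = ((15−9)/6)² = 1.000
te_Sample prep = (6 + 4·8 + 10)/6 = 48/6 = 8; σ²_Sample prep = ((10−6)/6)² = 0.444
te_Run assay = (11 + 4·12 + 19)/6 = 78/6 = 13; σ²_Run assay = ((19−11)/6)² = 1.778
te_Incubation = (1 + 4·2 + 3)/6 = 12/6 = 2; σ²_Incubation = ((3−1)/6)² = 0.111
te_Imaging = (10 + 4·13 + 22)/6 = 84/6 = 14; σ²_Imaging = ((22−10)/6)² = 4.000
te_Data extraction = (11 + 4·13 + 21)/6 = 84/6 = 14; σ²_Data extraction = ((21−11)/6)² = 2.778
te_Statistical analysis = (11 + 4·12 + 13)/6 = 72/6 = 12; σ²_Statistical analysis = ((13−11)/6)² = 0.111
te_Replicate run = (6 + 4·9 + 18)/6 = 60/6 = 10; σ²_Replicate run = ((18−6)/6)² = 4.000
te_Write-up = (1 + 4·4 + 13)/6 = 30/6 = 5; σ²_Write-up = ((13−1)/6)² = 4.000

Forward pass:
ES_Equipment setup = 0; EF_Equipment setup = 14
ES_Calibration = 0; EF_Calibration = 12
ES_Sample prep = max(EF_Equipment setup=14, EF_Calibration=12) = 14; EF_Sample prep = 14+8 = 22
ES_Run assay = max(EF_Equipment setup=14, EF_Calibration=12) = 14; EF_Run assay = 14+13 = 27
ES_Incubation = 12; EF_Incubation = 12+2 = 14
ES_Imaging = 14; EF_Imaging = 14+14 = 28
ES_Data extraction = 12; EF_Data extraction = 12+14 = 26
ES_Statistical analysis = 14; EF_Statistical analysis = 14+12 = 26
ES_Replicate run = max(EF_Imaging=28, EF_Data extraction=26) = 28; EF_Replicate run = 28+10 = 38
ES_Write-up = max(EF_Sample prep=22, EF_Run assay=27, EF_Incubation=14, EF_Statistical analysis=26, EF_Replicate run=38) = 38; EF_Write-up = 38+5 = 43
Expected project duration μ = 43 days. Critical path: Equipment setup → Imaging → Replicate run → Write-up.

Variance along critical path = 4.000 + 4.000 + 4.000 + 4.000 = 16.000
σ = √16.000 = 4.000 days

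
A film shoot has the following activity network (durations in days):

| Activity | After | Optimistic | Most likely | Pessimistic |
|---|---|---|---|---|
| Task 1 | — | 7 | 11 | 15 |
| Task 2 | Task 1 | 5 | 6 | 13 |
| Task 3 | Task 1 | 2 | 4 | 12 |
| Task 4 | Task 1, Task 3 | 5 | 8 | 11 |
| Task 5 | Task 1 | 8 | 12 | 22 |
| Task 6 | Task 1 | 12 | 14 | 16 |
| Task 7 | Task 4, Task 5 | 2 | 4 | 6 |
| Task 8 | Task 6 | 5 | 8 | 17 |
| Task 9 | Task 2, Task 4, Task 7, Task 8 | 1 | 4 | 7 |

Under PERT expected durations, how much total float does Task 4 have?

6 days

te_Task 1 = (7 + 4·11 + 15)/6 = 66/6 = 11
te_Task 2 = (5 + 4·6 + 13)/6 = 42/6 = 7
te_Task 3 = (2 + 4·4 + 12)/6 = 30/6 = 5
te_Task 4 = (5 + 4·8 + 11)/6 = 48/6 = 8
te_Task 5 = (8 + 4·12 + 22)/6 = 78/6 = 13
te_Task 6 = (12 + 4·14 + 16)/6 = 84/6 = 14
te_Task 7 = (2 + 4·4 + 6)/6 = 24/6 = 4
te_Task 8 = (5 + 4·8 + 17)/6 = 54/6 = 9
te_Task 9 = (1 + 4·4 + 7)/6 = 24/6 = 4

Forward pass:
ES_Task 1 = 0; EF_Task 1 = 11
ES_Task 2 = 11; EF_Task 2 = 11+7 = 18
ES_Task 3 = 11; EF_Task 3 = 11+5 = 16
ES_Task 4 = max(EF_Task 1=11, EF_Task 3=16) = 16; EF_Task 4 = 16+8 = 24
ES_Task 5 = 11; EF_Task 5 = 11+13 = 24
ES_Task 6 = 11; EF_Task 6 = 11+14 = 25
ES_Task 7 = max(EF_Task 4=24, EF_Task 5=24) = 24; EF_Task 7 = 24+4 = 28
ES_Task 8 = 25; EF_Task 8 = 25+9 = 34
ES_Task 9 = max(EF_Task 2=18, EF_Task 4=24, EF_Task 7=28, EF_Task 8=34) = 34; EF_Task 9 = 34+4 = 38
Expected project duration μ = 38 days. Critical path: Task 1 → Task 6 → Task 8 → Task 9.

Backward pass:
LF_Task 9 = 38; LS_Task 9 = 38−4 = 34
LF_Task 8 = LS_Task 9 = 34; LS_Task 8 = 34−9 = 25
LF_Task 7 = LS_Task 9 = 34; LS_Task 7 = 34−4 = 30
LF_Task 6 = LS_Task 8 = 25; LS_Task 6 = 25−14 = 11
LF_Task 5 = LS_Task 7 = 30; LS_Task 5 = 30−13 = 17
LF_Task 4 = min(LS_Task 7=30, LS_Task 9=34) = 30; LS_Task 4 = 30−8 = 22
LF_Task 3 = LS_Task 4 = 22; LS_Task 3 = 22−5 = 17
LF_Task 2 = LS_Task 9 = 34; LS_Task 2 = 34−7 = 27
LF_Task 1 = min(LS_Task 2=27, LS_Task 3=17, LS_Task 4=22, LS_Task 5=17, LS_Task 6=11) = 11; LS_Task 1 = 11−11 = 0
Slack_Task 4 = LS_Task 4 − ES_Task 4 = 22 − 16 = 6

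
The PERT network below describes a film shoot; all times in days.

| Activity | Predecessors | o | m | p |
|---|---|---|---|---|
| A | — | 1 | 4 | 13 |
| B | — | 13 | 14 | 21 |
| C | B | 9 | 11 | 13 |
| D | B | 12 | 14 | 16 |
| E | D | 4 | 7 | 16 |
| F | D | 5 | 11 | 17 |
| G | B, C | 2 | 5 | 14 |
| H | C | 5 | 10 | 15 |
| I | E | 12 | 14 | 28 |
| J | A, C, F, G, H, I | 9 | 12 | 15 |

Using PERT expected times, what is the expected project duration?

65 days

te_A = (1 + 4·4 + 13)/6 = 30/6 = 5
te_B = (13 + 4·14 + 21)/6 = 90/6 = 15
te_C = (9 + 4·11 + 13)/6 = 66/6 = 11
te_D = (12 + 4·14 + 16)/6 = 84/6 = 14
te_E = (4 + 4·7 + 16)/6 = 48/6 = 8
te_F = (5 + 4·11 + 17)/6 = 66/6 = 11
te_G = (2 + 4·5 + 14)/6 = 36/6 = 6
te_H = (5 + 4·10 + 15)/6 = 60/6 = 10
te_I = (12 + 4·14 + 28)/6 = 96/6 = 16
te_J = (9 + 4·12 + 15)/6 = 72/6 = 12

Forward pass:
ES_A = 0; EF_A = 5
ES_B = 0; EF_B = 15
ES_C = 15; EF_C = 15+11 = 26
ES_D = 15; EF_D = 15+14 = 29
ES_E = 29; EF_E = 29+8 = 37
ES_F = 29; EF_F = 29+11 = 40
ES_G = max(EF_B=15, EF_C=26) = 26; EF_G = 26+6 = 32
ES_H = 26; EF_H = 26+10 = 36
ES_I = 37; EF_I = 37+16 = 53
ES_J = max(EF_A=5, EF_C=26, EF_F=40, EF_G=32, EF_H=36, EF_I=53) = 53; EF_J = 53+12 = 65
Expected project duration μ = 65 days. Critical path: B → D → E → I → J.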